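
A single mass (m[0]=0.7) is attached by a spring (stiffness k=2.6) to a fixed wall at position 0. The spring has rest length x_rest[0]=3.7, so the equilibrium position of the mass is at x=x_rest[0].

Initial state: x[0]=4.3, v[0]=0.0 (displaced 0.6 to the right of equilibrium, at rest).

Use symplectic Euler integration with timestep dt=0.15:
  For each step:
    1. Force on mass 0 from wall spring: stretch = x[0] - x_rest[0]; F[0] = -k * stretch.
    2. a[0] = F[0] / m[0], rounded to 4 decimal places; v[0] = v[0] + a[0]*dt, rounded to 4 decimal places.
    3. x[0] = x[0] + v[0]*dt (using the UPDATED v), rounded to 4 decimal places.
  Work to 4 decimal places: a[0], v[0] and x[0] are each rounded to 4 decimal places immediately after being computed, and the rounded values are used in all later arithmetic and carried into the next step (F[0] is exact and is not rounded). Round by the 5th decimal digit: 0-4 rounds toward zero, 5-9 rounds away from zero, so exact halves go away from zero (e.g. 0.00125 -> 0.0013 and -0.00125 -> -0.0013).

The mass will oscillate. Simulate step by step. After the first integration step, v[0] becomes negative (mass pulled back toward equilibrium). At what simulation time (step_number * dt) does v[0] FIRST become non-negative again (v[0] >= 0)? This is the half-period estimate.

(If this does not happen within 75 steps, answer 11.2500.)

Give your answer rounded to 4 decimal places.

Answer: 1.6500

Derivation:
Step 0: x=[4.3000] v=[0.0000]
Step 1: x=[4.2499] v=[-0.3343]
Step 2: x=[4.1538] v=[-0.6407]
Step 3: x=[4.0198] v=[-0.8935]
Step 4: x=[3.8590] v=[-1.0717]
Step 5: x=[3.6850] v=[-1.1603]
Step 6: x=[3.5122] v=[-1.1519]
Step 7: x=[3.3551] v=[-1.0473]
Step 8: x=[3.2268] v=[-0.8551]
Step 9: x=[3.1381] v=[-0.5915]
Step 10: x=[3.0963] v=[-0.2784]
Step 11: x=[3.1050] v=[0.0579]
First v>=0 after going negative at step 11, time=1.6500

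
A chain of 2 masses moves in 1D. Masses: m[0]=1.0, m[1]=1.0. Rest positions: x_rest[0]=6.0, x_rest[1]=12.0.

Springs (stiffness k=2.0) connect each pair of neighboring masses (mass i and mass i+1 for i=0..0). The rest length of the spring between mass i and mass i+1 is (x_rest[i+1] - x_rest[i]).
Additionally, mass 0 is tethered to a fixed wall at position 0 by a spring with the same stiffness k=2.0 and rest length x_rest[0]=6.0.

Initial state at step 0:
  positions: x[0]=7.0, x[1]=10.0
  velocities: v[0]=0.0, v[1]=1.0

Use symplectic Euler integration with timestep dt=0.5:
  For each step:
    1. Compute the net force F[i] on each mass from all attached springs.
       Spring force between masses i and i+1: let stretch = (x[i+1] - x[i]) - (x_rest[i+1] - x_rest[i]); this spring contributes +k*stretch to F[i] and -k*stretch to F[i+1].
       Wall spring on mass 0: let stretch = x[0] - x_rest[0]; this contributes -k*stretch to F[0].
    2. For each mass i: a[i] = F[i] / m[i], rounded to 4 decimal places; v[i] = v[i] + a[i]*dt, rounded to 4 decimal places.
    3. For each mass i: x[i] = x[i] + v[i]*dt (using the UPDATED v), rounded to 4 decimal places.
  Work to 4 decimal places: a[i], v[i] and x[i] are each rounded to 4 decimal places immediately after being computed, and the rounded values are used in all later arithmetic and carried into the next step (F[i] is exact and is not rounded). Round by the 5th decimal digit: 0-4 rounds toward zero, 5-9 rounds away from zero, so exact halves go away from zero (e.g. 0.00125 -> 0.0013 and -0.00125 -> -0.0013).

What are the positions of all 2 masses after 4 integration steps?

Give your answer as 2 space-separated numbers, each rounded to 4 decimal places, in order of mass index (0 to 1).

Answer: 8.3750 12.2500

Derivation:
Step 0: x=[7.0000 10.0000] v=[0.0000 1.0000]
Step 1: x=[5.0000 12.0000] v=[-4.0000 4.0000]
Step 2: x=[4.0000 13.5000] v=[-2.0000 3.0000]
Step 3: x=[5.7500 13.2500] v=[3.5000 -0.5000]
Step 4: x=[8.3750 12.2500] v=[5.2500 -2.0000]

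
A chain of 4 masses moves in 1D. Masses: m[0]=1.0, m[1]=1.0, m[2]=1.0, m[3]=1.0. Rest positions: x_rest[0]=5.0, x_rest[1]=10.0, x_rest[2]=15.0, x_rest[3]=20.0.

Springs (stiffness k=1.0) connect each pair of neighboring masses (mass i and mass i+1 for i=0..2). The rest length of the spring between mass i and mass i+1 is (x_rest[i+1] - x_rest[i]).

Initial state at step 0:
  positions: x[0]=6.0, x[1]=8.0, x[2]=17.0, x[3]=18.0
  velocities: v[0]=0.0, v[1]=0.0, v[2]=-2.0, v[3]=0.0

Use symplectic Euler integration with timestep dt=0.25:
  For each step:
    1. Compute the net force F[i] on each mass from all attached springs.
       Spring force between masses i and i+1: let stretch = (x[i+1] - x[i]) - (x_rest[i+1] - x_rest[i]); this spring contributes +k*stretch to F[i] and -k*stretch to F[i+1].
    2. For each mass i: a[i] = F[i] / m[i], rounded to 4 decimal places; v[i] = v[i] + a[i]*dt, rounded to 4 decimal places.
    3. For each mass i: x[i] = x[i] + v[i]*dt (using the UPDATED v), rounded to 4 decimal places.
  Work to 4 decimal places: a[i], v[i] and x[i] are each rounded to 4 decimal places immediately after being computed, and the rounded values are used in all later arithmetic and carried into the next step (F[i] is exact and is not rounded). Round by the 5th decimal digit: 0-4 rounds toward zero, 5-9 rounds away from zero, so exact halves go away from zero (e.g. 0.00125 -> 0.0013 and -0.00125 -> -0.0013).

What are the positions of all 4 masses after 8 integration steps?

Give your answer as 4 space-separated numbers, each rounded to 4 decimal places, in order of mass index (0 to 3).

Answer: 3.9976 9.8751 11.9096 19.2178

Derivation:
Step 0: x=[6.0000 8.0000 17.0000 18.0000] v=[0.0000 0.0000 -2.0000 0.0000]
Step 1: x=[5.8125 8.4375 16.0000 18.2500] v=[-0.7500 1.7500 -4.0000 1.0000]
Step 2: x=[5.4766 9.1836 14.6680 18.6719] v=[-1.3438 2.9844 -5.3281 1.6875]
Step 3: x=[5.0598 10.0408 13.2435 19.1560] v=[-1.6671 3.4288 -5.6982 1.9365]
Step 4: x=[4.6418 10.7869 11.9883 19.5831] v=[-1.6719 2.9842 -5.0208 1.7084]
Step 5: x=[4.2954 11.2240 11.1327 19.8480] v=[-1.3856 1.7483 -3.4225 1.0597]
Step 6: x=[4.0695 11.2223 10.8275 19.8807] v=[-0.9035 -0.0067 -1.2209 0.1309]
Step 7: x=[3.9782 10.7489 11.1128 19.6601] v=[-0.3653 -1.8936 1.1411 -0.8824]
Step 8: x=[3.9976 9.8751 11.9096 19.2178] v=[0.0774 -3.4953 3.1870 -1.7692]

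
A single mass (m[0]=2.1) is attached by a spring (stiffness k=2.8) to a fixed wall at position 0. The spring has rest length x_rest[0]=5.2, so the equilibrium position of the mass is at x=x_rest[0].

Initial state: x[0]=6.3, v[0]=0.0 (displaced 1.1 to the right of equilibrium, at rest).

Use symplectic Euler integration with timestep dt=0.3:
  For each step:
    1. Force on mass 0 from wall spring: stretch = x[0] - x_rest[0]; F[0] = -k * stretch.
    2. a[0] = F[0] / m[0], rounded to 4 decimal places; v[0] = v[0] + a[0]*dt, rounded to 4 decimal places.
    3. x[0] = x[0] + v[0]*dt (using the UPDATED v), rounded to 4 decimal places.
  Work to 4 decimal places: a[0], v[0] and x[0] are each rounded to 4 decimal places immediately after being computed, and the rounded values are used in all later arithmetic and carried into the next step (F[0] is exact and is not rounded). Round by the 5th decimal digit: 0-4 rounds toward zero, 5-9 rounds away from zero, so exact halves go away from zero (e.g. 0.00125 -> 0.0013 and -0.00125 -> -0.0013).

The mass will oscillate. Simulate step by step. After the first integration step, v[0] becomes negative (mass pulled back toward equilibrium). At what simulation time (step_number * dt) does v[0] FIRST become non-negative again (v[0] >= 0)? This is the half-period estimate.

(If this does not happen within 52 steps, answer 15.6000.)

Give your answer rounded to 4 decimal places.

Answer: 3.0000

Derivation:
Step 0: x=[6.3000] v=[0.0000]
Step 1: x=[6.1680] v=[-0.4400]
Step 2: x=[5.9198] v=[-0.8272]
Step 3: x=[5.5853] v=[-1.1151]
Step 4: x=[5.2045] v=[-1.2692]
Step 5: x=[4.8232] v=[-1.2710]
Step 6: x=[4.4871] v=[-1.1203]
Step 7: x=[4.2365] v=[-0.8352]
Step 8: x=[4.1016] v=[-0.4498]
Step 9: x=[4.0985] v=[-0.0105]
Step 10: x=[4.2275] v=[0.4301]
First v>=0 after going negative at step 10, time=3.0000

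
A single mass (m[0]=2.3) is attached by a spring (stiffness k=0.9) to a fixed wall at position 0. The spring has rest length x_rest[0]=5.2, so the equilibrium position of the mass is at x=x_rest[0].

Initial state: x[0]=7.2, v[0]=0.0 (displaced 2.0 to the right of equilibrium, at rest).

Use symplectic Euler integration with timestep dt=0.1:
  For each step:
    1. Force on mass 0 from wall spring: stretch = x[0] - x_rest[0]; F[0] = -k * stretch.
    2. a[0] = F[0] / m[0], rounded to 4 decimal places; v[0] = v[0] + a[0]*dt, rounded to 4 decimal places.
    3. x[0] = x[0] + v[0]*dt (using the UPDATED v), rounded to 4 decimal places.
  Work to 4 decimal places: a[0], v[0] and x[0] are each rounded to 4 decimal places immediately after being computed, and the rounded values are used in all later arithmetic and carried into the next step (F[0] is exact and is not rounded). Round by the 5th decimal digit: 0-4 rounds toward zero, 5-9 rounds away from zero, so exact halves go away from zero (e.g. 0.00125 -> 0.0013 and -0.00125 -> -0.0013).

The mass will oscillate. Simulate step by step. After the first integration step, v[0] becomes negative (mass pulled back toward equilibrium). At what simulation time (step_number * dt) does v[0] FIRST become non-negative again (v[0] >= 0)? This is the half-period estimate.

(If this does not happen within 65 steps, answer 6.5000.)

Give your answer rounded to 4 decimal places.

Answer: 5.1000

Derivation:
Step 0: x=[7.2000] v=[0.0000]
Step 1: x=[7.1922] v=[-0.0783]
Step 2: x=[7.1766] v=[-0.1563]
Step 3: x=[7.1532] v=[-0.2337]
Step 4: x=[7.1222] v=[-0.3101]
Step 5: x=[7.0837] v=[-0.3853]
Step 6: x=[7.0378] v=[-0.4590]
Step 7: x=[6.9847] v=[-0.5309]
Step 8: x=[6.9246] v=[-0.6007]
Step 9: x=[6.8578] v=[-0.6682]
Step 10: x=[6.7845] v=[-0.7331]
Step 11: x=[6.7050] v=[-0.7951]
Step 12: x=[6.6196] v=[-0.8540]
Step 13: x=[6.5286] v=[-0.9096]
Step 14: x=[6.4324] v=[-0.9616]
Step 15: x=[6.3314] v=[-1.0098]
Step 16: x=[6.2260] v=[-1.0541]
Step 17: x=[6.1166] v=[-1.0943]
Step 18: x=[6.0036] v=[-1.1302]
Step 19: x=[5.8874] v=[-1.1617]
Step 20: x=[5.7685] v=[-1.1886]
Step 21: x=[5.6474] v=[-1.2109]
Step 22: x=[5.5246] v=[-1.2284]
Step 23: x=[5.4005] v=[-1.2411]
Step 24: x=[5.2756] v=[-1.2490]
Step 25: x=[5.1504] v=[-1.2520]
Step 26: x=[5.0254] v=[-1.2501]
Step 27: x=[4.9011] v=[-1.2433]
Step 28: x=[4.7779] v=[-1.2316]
Step 29: x=[4.6564] v=[-1.2151]
Step 30: x=[4.5370] v=[-1.1938]
Step 31: x=[4.4202] v=[-1.1679]
Step 32: x=[4.3065] v=[-1.1374]
Step 33: x=[4.1963] v=[-1.1024]
Step 34: x=[4.0900] v=[-1.0631]
Step 35: x=[3.9880] v=[-1.0197]
Step 36: x=[3.8908] v=[-0.9723]
Step 37: x=[3.7987] v=[-0.9211]
Step 38: x=[3.7121] v=[-0.8663]
Step 39: x=[3.6313] v=[-0.8081]
Step 40: x=[3.5566] v=[-0.7467]
Step 41: x=[3.4884] v=[-0.6824]
Step 42: x=[3.4269] v=[-0.6154]
Step 43: x=[3.3723] v=[-0.5460]
Step 44: x=[3.3249] v=[-0.4745]
Step 45: x=[3.2848] v=[-0.4011]
Step 46: x=[3.2522] v=[-0.3262]
Step 47: x=[3.2272] v=[-0.2500]
Step 48: x=[3.2099] v=[-0.1728]
Step 49: x=[3.2004] v=[-0.0949]
Step 50: x=[3.1987] v=[-0.0167]
Step 51: x=[3.2049] v=[0.0616]
First v>=0 after going negative at step 51, time=5.1000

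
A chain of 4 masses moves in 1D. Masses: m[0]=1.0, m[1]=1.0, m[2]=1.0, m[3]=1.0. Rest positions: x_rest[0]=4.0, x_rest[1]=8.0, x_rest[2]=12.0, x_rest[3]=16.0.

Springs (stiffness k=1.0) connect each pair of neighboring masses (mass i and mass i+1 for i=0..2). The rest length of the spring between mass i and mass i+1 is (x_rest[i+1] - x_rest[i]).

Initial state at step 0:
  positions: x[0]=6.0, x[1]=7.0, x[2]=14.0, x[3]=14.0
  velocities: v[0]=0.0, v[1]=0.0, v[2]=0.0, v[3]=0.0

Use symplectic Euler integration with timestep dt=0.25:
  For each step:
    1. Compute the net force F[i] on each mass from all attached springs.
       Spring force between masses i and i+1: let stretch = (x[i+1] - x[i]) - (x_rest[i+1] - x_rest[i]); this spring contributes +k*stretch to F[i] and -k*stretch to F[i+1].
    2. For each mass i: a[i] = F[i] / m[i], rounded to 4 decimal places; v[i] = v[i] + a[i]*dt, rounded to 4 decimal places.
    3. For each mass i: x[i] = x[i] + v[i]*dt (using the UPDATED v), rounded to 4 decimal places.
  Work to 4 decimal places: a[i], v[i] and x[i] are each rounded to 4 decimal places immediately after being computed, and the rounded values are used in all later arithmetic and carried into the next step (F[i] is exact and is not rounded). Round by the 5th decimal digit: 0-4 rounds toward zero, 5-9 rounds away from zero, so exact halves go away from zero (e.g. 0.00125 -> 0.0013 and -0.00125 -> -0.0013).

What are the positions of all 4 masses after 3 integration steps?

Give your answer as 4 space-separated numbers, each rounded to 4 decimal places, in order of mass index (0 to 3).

Answer: 5.0433 8.8392 11.8240 15.2937

Derivation:
Step 0: x=[6.0000 7.0000 14.0000 14.0000] v=[0.0000 0.0000 0.0000 0.0000]
Step 1: x=[5.8125 7.3750 13.5625 14.2500] v=[-0.7500 1.5000 -1.7500 1.0000]
Step 2: x=[5.4727 8.0391 12.7813 14.7070] v=[-1.3594 2.6563 -3.1250 1.8281]
Step 3: x=[5.0433 8.8392 11.8240 15.2937] v=[-1.7178 3.2003 -3.8291 2.3467]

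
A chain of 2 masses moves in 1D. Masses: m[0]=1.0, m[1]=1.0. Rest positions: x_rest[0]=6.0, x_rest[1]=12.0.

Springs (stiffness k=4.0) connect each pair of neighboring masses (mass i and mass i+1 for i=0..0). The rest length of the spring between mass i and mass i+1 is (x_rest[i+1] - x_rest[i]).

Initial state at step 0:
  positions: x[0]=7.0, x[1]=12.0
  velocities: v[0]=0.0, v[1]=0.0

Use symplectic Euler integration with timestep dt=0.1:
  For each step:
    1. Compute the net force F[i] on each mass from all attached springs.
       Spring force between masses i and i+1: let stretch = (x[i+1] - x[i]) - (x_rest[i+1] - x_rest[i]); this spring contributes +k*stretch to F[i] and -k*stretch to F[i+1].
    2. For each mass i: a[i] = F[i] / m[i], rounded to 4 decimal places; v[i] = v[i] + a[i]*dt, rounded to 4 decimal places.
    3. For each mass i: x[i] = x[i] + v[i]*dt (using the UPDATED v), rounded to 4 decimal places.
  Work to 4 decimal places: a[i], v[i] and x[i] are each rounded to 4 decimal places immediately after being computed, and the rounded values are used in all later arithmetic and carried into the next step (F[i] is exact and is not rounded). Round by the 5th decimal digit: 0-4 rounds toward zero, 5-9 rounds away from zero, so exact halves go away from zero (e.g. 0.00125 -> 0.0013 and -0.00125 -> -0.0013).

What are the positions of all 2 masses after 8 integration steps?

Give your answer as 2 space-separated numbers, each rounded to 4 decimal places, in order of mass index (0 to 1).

Step 0: x=[7.0000 12.0000] v=[0.0000 0.0000]
Step 1: x=[6.9600 12.0400] v=[-0.4000 0.4000]
Step 2: x=[6.8832 12.1168] v=[-0.7680 0.7680]
Step 3: x=[6.7757 12.2243] v=[-1.0746 1.0746]
Step 4: x=[6.6462 12.3538] v=[-1.2952 1.2952]
Step 5: x=[6.5050 12.4950] v=[-1.4122 1.4122]
Step 6: x=[6.3634 12.6366] v=[-1.4162 1.4162]
Step 7: x=[6.2327 12.7673] v=[-1.3069 1.3069]
Step 8: x=[6.1234 12.8766] v=[-1.0931 1.0931]

Answer: 6.1234 12.8766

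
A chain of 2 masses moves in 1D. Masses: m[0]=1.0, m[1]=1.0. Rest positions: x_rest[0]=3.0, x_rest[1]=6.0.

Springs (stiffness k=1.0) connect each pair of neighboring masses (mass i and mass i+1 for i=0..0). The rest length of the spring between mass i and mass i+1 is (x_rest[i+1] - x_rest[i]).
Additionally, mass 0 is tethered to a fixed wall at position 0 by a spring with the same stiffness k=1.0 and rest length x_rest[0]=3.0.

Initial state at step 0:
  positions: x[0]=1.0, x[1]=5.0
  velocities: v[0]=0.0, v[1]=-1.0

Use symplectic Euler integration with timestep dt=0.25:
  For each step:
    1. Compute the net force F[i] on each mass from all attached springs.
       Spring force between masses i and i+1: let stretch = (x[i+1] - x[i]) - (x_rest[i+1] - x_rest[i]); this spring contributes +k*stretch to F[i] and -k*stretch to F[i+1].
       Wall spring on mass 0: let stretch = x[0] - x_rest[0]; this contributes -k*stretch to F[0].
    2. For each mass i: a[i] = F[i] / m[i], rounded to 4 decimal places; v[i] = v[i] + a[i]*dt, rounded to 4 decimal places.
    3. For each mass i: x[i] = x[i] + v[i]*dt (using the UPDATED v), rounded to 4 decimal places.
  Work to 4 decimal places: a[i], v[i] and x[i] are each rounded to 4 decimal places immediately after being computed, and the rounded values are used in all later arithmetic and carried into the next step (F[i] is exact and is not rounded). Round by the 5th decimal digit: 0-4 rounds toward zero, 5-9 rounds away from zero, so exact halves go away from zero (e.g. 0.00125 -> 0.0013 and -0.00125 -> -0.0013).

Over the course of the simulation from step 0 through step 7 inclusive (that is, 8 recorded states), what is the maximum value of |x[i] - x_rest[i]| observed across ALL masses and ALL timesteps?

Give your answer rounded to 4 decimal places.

Answer: 2.4772

Derivation:
Step 0: x=[1.0000 5.0000] v=[0.0000 -1.0000]
Step 1: x=[1.1875 4.6875] v=[0.7500 -1.2500]
Step 2: x=[1.5195 4.3438] v=[1.3281 -1.3750]
Step 3: x=[1.9331 4.0110] v=[1.6543 -1.3311]
Step 4: x=[2.3557 3.7359] v=[1.6905 -1.1006]
Step 5: x=[2.7174 3.5620] v=[1.4466 -0.6957]
Step 6: x=[2.9620 3.5228] v=[0.9784 -0.1569]
Step 7: x=[3.0565 3.6360] v=[0.3781 0.4529]
Max displacement = 2.4772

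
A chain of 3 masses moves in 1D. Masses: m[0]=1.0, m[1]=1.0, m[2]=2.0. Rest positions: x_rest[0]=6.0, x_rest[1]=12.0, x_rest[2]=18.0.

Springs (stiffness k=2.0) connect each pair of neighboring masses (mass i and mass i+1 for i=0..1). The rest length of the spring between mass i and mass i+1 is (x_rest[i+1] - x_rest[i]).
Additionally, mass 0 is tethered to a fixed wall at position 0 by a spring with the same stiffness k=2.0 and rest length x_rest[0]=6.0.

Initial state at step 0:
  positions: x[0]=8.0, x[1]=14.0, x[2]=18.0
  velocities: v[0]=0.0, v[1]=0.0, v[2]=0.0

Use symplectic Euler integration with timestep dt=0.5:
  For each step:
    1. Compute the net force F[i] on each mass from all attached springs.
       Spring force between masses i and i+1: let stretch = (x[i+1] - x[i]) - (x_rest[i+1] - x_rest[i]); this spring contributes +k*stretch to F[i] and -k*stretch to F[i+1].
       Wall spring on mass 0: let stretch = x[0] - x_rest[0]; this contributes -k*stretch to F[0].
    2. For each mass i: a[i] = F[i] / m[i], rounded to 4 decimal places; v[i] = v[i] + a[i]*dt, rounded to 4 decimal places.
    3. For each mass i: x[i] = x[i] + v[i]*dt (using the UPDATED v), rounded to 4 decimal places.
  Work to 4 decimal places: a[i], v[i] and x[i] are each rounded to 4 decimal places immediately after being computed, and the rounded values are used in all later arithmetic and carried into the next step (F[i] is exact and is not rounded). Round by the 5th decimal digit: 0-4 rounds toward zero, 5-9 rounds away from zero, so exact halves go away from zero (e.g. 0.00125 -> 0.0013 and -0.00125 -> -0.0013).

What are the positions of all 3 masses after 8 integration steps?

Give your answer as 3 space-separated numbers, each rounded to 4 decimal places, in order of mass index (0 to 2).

Answer: 7.2413 12.7772 16.8354

Derivation:
Step 0: x=[8.0000 14.0000 18.0000] v=[0.0000 0.0000 0.0000]
Step 1: x=[7.0000 13.0000 18.5000] v=[-2.0000 -2.0000 1.0000]
Step 2: x=[5.5000 11.7500 19.1250] v=[-3.0000 -2.5000 1.2500]
Step 3: x=[4.3750 11.0625 19.4063] v=[-2.2500 -1.3750 0.5625]
Step 4: x=[4.4063 11.2032 19.1016] v=[0.0625 0.2813 -0.6094]
Step 5: x=[5.6329 11.8946 18.3223] v=[2.4531 1.3828 -1.5586]
Step 6: x=[7.1739 12.6690 17.4361] v=[3.0819 1.5488 -1.7725]
Step 7: x=[7.8755 13.0794 16.8581] v=[1.4031 0.8208 -1.1561]
Step 8: x=[7.2413 12.7772 16.8354] v=[-1.2685 -0.6044 -0.0455]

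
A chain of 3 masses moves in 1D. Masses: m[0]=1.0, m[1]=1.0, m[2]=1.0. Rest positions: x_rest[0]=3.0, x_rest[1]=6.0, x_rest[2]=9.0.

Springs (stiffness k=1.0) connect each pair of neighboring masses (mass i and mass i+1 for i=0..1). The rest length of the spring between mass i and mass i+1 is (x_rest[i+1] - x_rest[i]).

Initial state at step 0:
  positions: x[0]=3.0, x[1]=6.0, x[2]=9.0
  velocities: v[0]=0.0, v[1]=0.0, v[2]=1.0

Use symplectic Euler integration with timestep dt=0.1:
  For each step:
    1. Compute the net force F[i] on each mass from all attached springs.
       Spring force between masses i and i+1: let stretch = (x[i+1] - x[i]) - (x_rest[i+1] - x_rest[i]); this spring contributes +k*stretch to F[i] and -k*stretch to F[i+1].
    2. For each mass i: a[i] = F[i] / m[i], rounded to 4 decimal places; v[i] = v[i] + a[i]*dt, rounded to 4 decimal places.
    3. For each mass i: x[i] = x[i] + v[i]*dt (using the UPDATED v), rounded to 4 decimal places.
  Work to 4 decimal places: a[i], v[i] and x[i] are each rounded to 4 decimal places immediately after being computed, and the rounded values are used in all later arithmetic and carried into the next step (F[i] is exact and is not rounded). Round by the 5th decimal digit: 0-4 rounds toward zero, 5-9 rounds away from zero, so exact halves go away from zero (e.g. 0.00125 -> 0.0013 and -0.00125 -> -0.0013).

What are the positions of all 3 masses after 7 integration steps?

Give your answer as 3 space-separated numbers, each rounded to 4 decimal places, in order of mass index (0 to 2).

Answer: 3.0013 6.0525 9.6465

Derivation:
Step 0: x=[3.0000 6.0000 9.0000] v=[0.0000 0.0000 1.0000]
Step 1: x=[3.0000 6.0000 9.1000] v=[0.0000 0.0000 1.0000]
Step 2: x=[3.0000 6.0010 9.1990] v=[0.0000 0.0100 0.9900]
Step 3: x=[3.0000 6.0040 9.2960] v=[0.0001 0.0297 0.9702]
Step 4: x=[3.0001 6.0099 9.3901] v=[0.0005 0.0585 0.9410]
Step 5: x=[3.0003 6.0195 9.4804] v=[0.0015 0.0955 0.9030]
Step 6: x=[3.0006 6.0335 9.5661] v=[0.0034 0.1397 0.8569]
Step 7: x=[3.0013 6.0525 9.6465] v=[0.0067 0.1897 0.8036]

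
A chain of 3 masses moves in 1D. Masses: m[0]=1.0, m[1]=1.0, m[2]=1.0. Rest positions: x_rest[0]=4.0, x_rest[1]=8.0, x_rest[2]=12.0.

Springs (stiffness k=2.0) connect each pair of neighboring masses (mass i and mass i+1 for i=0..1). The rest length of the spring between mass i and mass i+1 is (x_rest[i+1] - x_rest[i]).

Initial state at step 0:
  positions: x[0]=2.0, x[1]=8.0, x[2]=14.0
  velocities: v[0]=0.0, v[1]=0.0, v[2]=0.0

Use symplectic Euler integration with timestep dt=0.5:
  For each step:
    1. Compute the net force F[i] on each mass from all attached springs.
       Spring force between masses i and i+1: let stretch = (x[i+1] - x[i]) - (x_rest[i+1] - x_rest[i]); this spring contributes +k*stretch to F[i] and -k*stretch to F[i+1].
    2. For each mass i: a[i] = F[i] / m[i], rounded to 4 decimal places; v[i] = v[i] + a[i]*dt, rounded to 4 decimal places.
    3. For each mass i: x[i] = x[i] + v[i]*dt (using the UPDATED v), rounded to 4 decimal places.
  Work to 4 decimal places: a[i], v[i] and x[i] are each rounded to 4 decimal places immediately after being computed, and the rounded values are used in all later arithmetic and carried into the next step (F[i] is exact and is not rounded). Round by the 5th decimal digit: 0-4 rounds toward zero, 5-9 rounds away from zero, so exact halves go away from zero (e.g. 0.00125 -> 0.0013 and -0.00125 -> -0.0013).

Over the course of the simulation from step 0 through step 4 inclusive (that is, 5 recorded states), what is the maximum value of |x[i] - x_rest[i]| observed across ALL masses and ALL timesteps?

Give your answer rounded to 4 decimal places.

Answer: 2.1250

Derivation:
Step 0: x=[2.0000 8.0000 14.0000] v=[0.0000 0.0000 0.0000]
Step 1: x=[3.0000 8.0000 13.0000] v=[2.0000 0.0000 -2.0000]
Step 2: x=[4.5000 8.0000 11.5000] v=[3.0000 0.0000 -3.0000]
Step 3: x=[5.7500 8.0000 10.2500] v=[2.5000 0.0000 -2.5000]
Step 4: x=[6.1250 8.0000 9.8750] v=[0.7500 0.0000 -0.7500]
Max displacement = 2.1250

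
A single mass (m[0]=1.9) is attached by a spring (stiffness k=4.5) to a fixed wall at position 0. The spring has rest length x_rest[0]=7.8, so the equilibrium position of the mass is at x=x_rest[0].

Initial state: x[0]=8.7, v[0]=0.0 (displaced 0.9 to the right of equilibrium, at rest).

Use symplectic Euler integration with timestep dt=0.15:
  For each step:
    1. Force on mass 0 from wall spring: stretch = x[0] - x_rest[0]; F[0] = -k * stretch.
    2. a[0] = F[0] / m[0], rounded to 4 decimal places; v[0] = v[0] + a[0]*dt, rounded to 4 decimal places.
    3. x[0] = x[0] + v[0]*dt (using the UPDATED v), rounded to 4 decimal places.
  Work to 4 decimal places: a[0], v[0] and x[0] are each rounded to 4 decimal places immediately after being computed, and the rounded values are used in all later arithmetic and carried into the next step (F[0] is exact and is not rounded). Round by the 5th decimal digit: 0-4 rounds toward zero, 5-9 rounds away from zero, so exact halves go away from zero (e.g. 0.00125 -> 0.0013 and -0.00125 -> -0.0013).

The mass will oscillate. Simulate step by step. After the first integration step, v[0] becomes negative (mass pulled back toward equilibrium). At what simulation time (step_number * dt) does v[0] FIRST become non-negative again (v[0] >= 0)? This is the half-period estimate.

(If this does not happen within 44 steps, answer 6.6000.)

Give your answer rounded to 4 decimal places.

Answer: 2.1000

Derivation:
Step 0: x=[8.7000] v=[0.0000]
Step 1: x=[8.6520] v=[-0.3197]
Step 2: x=[8.5586] v=[-0.6224]
Step 3: x=[8.4248] v=[-0.8919]
Step 4: x=[8.2577] v=[-1.1139]
Step 5: x=[8.0662] v=[-1.2765]
Step 6: x=[7.8605] v=[-1.3711]
Step 7: x=[7.6516] v=[-1.3926]
Step 8: x=[7.4506] v=[-1.3399]
Step 9: x=[7.2682] v=[-1.2158]
Step 10: x=[7.1142] v=[-1.0269]
Step 11: x=[6.9967] v=[-0.7833]
Step 12: x=[6.9220] v=[-0.4979]
Step 13: x=[6.8941] v=[-0.1860]
Step 14: x=[6.9145] v=[0.1358]
First v>=0 after going negative at step 14, time=2.1000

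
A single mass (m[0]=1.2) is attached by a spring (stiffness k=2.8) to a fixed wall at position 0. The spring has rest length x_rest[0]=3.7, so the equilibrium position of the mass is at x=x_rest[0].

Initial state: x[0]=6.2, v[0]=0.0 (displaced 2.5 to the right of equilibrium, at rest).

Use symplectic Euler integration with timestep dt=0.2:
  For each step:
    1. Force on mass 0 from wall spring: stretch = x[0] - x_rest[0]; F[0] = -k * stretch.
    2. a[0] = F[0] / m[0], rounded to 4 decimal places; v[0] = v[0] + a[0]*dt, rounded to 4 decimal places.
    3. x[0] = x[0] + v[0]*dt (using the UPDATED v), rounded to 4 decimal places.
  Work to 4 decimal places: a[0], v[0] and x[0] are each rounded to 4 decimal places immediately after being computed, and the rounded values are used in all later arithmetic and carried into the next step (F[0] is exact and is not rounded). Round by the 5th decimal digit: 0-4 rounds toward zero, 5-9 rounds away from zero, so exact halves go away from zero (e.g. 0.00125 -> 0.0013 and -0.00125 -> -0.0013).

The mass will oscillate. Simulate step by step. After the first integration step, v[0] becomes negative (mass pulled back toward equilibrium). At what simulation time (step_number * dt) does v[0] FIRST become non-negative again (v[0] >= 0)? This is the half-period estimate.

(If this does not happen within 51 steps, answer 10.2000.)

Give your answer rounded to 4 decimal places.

Step 0: x=[6.2000] v=[0.0000]
Step 1: x=[5.9667] v=[-1.1667]
Step 2: x=[5.5218] v=[-2.2245]
Step 3: x=[4.9069] v=[-3.0747]
Step 4: x=[4.1793] v=[-3.6379]
Step 5: x=[3.4070] v=[-3.8616]
Step 6: x=[2.6620] v=[-3.7249]
Step 7: x=[2.0139] v=[-3.2405]
Step 8: x=[1.5232] v=[-2.4537]
Step 9: x=[1.2356] v=[-1.4379]
Step 10: x=[1.1780] v=[-0.2878]
Step 11: x=[1.3558] v=[0.8891]
First v>=0 after going negative at step 11, time=2.2000

Answer: 2.2000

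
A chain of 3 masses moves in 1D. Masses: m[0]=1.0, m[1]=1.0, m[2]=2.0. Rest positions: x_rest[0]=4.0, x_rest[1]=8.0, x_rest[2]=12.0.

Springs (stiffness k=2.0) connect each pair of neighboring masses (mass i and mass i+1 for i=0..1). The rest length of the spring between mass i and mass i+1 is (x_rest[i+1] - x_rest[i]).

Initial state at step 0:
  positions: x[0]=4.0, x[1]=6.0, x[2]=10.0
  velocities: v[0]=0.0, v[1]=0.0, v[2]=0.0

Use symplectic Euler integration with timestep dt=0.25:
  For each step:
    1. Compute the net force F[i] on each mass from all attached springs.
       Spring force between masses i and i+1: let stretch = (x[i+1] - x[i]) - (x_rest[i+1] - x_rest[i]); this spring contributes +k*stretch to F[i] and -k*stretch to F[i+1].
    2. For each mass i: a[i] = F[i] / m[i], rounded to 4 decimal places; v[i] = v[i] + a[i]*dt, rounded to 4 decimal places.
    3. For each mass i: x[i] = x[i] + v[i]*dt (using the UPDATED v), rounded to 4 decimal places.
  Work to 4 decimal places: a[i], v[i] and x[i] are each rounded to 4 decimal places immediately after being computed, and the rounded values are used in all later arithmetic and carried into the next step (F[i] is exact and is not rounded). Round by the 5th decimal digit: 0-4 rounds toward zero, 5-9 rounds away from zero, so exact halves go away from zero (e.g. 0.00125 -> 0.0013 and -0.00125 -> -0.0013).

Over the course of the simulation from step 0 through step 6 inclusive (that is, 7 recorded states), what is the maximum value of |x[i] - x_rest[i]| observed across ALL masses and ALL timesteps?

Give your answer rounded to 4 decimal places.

Step 0: x=[4.0000 6.0000 10.0000] v=[0.0000 0.0000 0.0000]
Step 1: x=[3.7500 6.2500 10.0000] v=[-1.0000 1.0000 0.0000]
Step 2: x=[3.3125 6.6563 10.0156] v=[-1.7500 1.6250 0.0625]
Step 3: x=[2.7930 7.0645 10.0713] v=[-2.0781 1.6328 0.2227]
Step 4: x=[2.3074 7.3146 10.1891] v=[-1.9424 1.0005 0.4710]
Step 5: x=[1.9477 7.2981 10.3772] v=[-1.4388 -0.0659 0.7524]
Step 6: x=[1.7568 6.9977 10.6229] v=[-0.7636 -1.2016 0.9826]
Max displacement = 2.2432

Answer: 2.2432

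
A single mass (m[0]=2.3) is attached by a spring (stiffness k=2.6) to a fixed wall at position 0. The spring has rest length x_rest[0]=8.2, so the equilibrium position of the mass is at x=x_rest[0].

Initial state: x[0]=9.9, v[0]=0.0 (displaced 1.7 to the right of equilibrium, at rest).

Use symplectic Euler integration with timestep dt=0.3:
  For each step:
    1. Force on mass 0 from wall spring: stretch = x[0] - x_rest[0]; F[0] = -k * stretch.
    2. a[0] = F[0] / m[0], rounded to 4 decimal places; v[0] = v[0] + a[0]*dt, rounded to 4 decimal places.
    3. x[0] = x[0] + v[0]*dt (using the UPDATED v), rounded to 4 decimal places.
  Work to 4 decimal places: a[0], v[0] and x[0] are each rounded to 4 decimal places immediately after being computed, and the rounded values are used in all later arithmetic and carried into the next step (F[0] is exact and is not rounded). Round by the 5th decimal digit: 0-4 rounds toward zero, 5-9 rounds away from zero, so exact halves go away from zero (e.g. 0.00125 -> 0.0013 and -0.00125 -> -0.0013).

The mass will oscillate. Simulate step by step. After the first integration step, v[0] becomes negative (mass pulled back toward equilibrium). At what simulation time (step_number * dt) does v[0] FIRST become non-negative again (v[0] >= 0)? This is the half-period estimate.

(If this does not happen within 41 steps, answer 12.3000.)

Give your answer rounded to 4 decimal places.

Step 0: x=[9.9000] v=[0.0000]
Step 1: x=[9.7271] v=[-0.5765]
Step 2: x=[9.3988] v=[-1.0944]
Step 3: x=[8.9485] v=[-1.5010]
Step 4: x=[8.4221] v=[-1.7548]
Step 5: x=[7.8731] v=[-1.8301]
Step 6: x=[7.3573] v=[-1.7193]
Step 7: x=[6.9273] v=[-1.4335]
Step 8: x=[6.6267] v=[-1.0019]
Step 9: x=[6.4862] v=[-0.4684]
Step 10: x=[6.5200] v=[0.1128]
First v>=0 after going negative at step 10, time=3.0000

Answer: 3.0000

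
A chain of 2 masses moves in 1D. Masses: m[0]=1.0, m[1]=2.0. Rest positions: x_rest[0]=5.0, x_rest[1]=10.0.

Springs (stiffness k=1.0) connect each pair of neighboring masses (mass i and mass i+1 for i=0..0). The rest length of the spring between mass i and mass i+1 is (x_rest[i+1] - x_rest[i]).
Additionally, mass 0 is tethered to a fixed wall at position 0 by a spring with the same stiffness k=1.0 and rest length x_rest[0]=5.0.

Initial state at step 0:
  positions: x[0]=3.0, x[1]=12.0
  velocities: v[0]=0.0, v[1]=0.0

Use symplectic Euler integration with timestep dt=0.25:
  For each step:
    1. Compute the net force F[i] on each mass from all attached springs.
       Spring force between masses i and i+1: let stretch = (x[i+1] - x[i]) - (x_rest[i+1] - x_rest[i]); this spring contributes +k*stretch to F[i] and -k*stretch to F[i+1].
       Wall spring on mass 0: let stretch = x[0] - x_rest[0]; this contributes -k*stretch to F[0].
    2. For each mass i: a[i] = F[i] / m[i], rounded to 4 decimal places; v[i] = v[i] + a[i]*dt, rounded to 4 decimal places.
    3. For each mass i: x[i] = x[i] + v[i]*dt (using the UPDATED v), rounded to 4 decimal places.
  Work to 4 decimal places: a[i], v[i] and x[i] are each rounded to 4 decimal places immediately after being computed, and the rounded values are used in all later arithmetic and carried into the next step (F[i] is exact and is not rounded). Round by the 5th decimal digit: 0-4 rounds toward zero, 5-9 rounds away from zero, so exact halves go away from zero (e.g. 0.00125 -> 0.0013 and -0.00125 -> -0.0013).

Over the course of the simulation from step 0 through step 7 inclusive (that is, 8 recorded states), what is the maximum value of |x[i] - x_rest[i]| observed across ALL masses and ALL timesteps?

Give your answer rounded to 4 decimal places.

Step 0: x=[3.0000 12.0000] v=[0.0000 0.0000]
Step 1: x=[3.3750 11.8750] v=[1.5000 -0.5000]
Step 2: x=[4.0703 11.6406] v=[2.7813 -0.9375]
Step 3: x=[4.9844 11.3259] v=[3.6563 -1.2588]
Step 4: x=[5.9833 10.9693] v=[3.9956 -1.4265]
Step 5: x=[6.9199 10.6131] v=[3.7463 -1.4248]
Step 6: x=[7.6548 10.2977] v=[2.9396 -1.2615]
Step 7: x=[8.0765 10.0560] v=[1.6866 -0.9669]
Max displacement = 3.0765

Answer: 3.0765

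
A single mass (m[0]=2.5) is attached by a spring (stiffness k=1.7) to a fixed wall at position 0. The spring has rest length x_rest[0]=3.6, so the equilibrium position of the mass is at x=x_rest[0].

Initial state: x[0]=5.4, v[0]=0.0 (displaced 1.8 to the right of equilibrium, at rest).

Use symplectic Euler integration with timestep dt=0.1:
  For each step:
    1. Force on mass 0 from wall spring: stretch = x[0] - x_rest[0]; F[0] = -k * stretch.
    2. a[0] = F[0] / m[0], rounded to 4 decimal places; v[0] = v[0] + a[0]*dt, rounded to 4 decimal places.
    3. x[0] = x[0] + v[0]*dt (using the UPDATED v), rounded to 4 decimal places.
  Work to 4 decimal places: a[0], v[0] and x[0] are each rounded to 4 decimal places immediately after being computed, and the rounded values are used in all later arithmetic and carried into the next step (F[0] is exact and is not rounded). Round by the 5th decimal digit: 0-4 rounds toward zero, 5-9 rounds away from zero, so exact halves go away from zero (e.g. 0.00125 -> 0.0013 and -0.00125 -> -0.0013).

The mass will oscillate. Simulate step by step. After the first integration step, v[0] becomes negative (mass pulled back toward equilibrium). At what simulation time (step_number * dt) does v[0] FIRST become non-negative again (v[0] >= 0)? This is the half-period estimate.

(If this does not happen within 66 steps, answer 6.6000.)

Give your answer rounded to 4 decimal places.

Step 0: x=[5.4000] v=[0.0000]
Step 1: x=[5.3878] v=[-0.1224]
Step 2: x=[5.3634] v=[-0.2440]
Step 3: x=[5.3270] v=[-0.3639]
Step 4: x=[5.2789] v=[-0.4813]
Step 5: x=[5.2194] v=[-0.5955]
Step 6: x=[5.1488] v=[-0.7056]
Step 7: x=[5.0677] v=[-0.8109]
Step 8: x=[4.9766] v=[-0.9107]
Step 9: x=[4.8762] v=[-1.0043]
Step 10: x=[4.7671] v=[-1.0911]
Step 11: x=[4.6501] v=[-1.1705]
Step 12: x=[4.5259] v=[-1.2419]
Step 13: x=[4.3954] v=[-1.3049]
Step 14: x=[4.2595] v=[-1.3590]
Step 15: x=[4.1191] v=[-1.4039]
Step 16: x=[3.9752] v=[-1.4392]
Step 17: x=[3.8287] v=[-1.4647]
Step 18: x=[3.6807] v=[-1.4803]
Step 19: x=[3.5321] v=[-1.4858]
Step 20: x=[3.3840] v=[-1.4812]
Step 21: x=[3.2374] v=[-1.4665]
Step 22: x=[3.0932] v=[-1.4418]
Step 23: x=[2.9525] v=[-1.4073]
Step 24: x=[2.8162] v=[-1.3633]
Step 25: x=[2.6852] v=[-1.3100]
Step 26: x=[2.5604] v=[-1.2478]
Step 27: x=[2.4427] v=[-1.1771]
Step 28: x=[2.3329] v=[-1.0984]
Step 29: x=[2.2317] v=[-1.0122]
Step 30: x=[2.1398] v=[-0.9192]
Step 31: x=[2.0578] v=[-0.8199]
Step 32: x=[1.9863] v=[-0.7150]
Step 33: x=[1.9258] v=[-0.6053]
Step 34: x=[1.8767] v=[-0.4915]
Step 35: x=[1.8393] v=[-0.3743]
Step 36: x=[1.8138] v=[-0.2546]
Step 37: x=[1.8005] v=[-0.1331]
Step 38: x=[1.7994] v=[-0.0107]
Step 39: x=[1.8106] v=[0.1117]
First v>=0 after going negative at step 39, time=3.9000

Answer: 3.9000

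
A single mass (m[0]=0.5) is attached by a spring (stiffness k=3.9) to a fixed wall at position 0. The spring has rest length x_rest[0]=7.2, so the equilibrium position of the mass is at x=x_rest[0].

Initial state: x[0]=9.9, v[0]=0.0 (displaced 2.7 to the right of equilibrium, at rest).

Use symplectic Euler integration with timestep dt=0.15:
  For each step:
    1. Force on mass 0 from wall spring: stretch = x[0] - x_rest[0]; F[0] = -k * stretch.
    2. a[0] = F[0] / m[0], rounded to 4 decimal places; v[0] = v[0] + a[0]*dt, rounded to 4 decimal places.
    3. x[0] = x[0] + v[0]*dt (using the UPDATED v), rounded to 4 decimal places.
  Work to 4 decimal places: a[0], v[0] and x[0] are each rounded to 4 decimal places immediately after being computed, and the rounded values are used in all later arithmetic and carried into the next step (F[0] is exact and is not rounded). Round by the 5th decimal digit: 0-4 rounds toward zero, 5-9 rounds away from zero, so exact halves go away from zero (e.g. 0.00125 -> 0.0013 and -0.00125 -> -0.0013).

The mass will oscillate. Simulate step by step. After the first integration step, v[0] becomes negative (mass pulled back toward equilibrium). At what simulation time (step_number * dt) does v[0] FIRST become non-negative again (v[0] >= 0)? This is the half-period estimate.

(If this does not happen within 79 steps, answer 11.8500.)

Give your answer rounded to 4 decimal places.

Answer: 1.2000

Derivation:
Step 0: x=[9.9000] v=[0.0000]
Step 1: x=[9.4262] v=[-3.1590]
Step 2: x=[8.5616] v=[-5.7637]
Step 3: x=[7.4581] v=[-7.3568]
Step 4: x=[6.3093] v=[-7.6588]
Step 5: x=[5.3168] v=[-6.6167]
Step 6: x=[4.6548] v=[-4.4134]
Step 7: x=[4.4395] v=[-1.4355]
Step 8: x=[4.7086] v=[1.7943]
First v>=0 after going negative at step 8, time=1.2000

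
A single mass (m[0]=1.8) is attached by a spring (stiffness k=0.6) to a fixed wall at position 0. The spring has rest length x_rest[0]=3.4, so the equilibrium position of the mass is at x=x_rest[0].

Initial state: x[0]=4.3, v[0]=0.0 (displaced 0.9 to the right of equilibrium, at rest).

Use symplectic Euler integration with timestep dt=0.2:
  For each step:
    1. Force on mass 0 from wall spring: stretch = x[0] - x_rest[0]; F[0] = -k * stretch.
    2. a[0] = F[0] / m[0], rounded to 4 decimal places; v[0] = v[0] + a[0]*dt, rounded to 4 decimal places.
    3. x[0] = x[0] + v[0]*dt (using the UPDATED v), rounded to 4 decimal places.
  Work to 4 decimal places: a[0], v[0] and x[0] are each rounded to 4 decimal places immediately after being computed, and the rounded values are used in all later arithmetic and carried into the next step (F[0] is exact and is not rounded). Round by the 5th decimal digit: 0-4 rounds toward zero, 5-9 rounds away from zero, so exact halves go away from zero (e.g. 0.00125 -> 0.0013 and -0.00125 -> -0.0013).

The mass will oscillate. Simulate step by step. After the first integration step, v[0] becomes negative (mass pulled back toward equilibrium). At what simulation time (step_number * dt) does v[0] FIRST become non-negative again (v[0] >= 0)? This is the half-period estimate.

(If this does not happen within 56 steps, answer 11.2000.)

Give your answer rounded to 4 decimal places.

Answer: 5.6000

Derivation:
Step 0: x=[4.3000] v=[0.0000]
Step 1: x=[4.2880] v=[-0.0600]
Step 2: x=[4.2642] v=[-0.1192]
Step 3: x=[4.2288] v=[-0.1768]
Step 4: x=[4.1824] v=[-0.2321]
Step 5: x=[4.1255] v=[-0.2843]
Step 6: x=[4.0590] v=[-0.3327]
Step 7: x=[3.9837] v=[-0.3766]
Step 8: x=[3.9006] v=[-0.4155]
Step 9: x=[3.8108] v=[-0.4489]
Step 10: x=[3.7155] v=[-0.4763]
Step 11: x=[3.6160] v=[-0.4973]
Step 12: x=[3.5137] v=[-0.5117]
Step 13: x=[3.4098] v=[-0.5193]
Step 14: x=[3.3058] v=[-0.5200]
Step 15: x=[3.2031] v=[-0.5137]
Step 16: x=[3.1030] v=[-0.5006]
Step 17: x=[3.0068] v=[-0.4808]
Step 18: x=[2.9159] v=[-0.4546]
Step 19: x=[2.8314] v=[-0.4223]
Step 20: x=[2.7545] v=[-0.3844]
Step 21: x=[2.6862] v=[-0.3414]
Step 22: x=[2.6274] v=[-0.2938]
Step 23: x=[2.5789] v=[-0.2423]
Step 24: x=[2.5414] v=[-0.1876]
Step 25: x=[2.5153] v=[-0.1304]
Step 26: x=[2.5010] v=[-0.0714]
Step 27: x=[2.4987] v=[-0.0115]
Step 28: x=[2.5084] v=[0.0486]
First v>=0 after going negative at step 28, time=5.6000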